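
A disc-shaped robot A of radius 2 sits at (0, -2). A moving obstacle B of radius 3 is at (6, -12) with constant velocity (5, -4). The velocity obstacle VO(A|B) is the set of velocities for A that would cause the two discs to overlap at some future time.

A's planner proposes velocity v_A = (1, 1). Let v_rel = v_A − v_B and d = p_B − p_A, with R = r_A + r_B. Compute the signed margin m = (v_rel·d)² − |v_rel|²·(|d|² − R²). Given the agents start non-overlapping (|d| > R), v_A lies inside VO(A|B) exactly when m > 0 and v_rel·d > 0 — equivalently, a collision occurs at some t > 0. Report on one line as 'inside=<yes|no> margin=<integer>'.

d = (6, -10),  |d|² = 136;  R = 2+3 = 5,  c = 136−5² = 111
v_rel = (-4, 5),  |v_rel|² = 41;  v_rel·d = (-4)·(6) + (5)·(-10) = -74
41·t² + 148·t + 111 = 0  ⇒  m = (-74)² − 41·111 = 925
m = 925 > 0,  v_rel·d = -74 < 0  ⇒  outside

inside=no margin=925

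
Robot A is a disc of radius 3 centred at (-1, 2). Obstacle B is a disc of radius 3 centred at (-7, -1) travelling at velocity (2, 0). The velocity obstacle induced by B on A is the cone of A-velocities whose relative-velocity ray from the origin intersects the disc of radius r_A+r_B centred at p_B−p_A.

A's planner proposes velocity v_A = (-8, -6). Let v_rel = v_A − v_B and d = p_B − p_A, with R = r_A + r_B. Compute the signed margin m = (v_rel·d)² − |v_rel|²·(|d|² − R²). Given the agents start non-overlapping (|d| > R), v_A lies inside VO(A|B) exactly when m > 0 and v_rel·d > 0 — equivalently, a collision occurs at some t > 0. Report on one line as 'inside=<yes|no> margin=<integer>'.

d = (-6, -3),  |d|² = 45;  R = 3+3 = 6,  c = 45−6² = 9
v_rel = (-10, -6),  |v_rel|² = 136;  v_rel·d = (-10)·(-6) + (-6)·(-3) = 78
136·t² − 156·t + 9 = 0  ⇒  m = 78² − 136·9 = 4860
m = 4860 > 0,  v_rel·d = 78 > 0  ⇒  inside

inside=yes margin=4860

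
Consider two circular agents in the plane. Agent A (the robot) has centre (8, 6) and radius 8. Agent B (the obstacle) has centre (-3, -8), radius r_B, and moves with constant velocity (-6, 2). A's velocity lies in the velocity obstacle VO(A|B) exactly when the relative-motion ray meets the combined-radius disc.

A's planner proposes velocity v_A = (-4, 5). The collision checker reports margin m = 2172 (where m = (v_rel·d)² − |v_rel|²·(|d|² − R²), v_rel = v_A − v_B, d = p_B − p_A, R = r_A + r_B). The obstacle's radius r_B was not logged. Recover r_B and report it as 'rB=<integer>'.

m = 2172
d = (-11, -14);  v_rel = (2, 3),  |v_rel|² = 13
v_rel×d = (2)·(-14) − (3)·(-11) = 5
since m = R²·13 − 5²:  R² = (25 + 2172) / 13 = 169
R = √169 = 13  ⇒  r_B = 13 − 8 = 5

rB=5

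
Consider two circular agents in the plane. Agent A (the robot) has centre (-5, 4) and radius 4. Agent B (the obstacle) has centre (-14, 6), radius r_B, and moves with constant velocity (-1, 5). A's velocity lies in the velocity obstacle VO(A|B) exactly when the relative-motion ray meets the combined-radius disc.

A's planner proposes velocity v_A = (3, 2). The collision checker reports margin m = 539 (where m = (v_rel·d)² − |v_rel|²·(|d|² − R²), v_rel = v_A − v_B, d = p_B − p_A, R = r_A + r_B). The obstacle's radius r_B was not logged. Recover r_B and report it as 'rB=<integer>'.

m = 539
d = (-9, 2);  v_rel = (4, -3),  |v_rel|² = 25
v_rel×d = (4)·(2) − (-3)·(-9) = -19
since m = R²·25 − (-19)²:  R² = (361 + 539) / 25 = 36
R = √36 = 6  ⇒  r_B = 6 − 4 = 2

rB=2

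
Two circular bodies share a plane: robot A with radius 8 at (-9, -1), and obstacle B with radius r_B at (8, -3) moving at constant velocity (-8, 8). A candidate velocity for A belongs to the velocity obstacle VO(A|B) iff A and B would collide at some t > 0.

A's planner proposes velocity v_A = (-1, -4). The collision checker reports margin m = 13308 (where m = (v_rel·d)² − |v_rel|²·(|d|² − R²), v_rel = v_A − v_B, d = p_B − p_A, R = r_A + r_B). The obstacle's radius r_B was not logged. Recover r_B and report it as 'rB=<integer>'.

m = 13308
d = (17, -2);  v_rel = (7, -12),  |v_rel|² = 193
v_rel×d = (7)·(-2) − (-12)·(17) = 190
since m = R²·193 − 190²:  R² = (36100 + 13308) / 193 = 256
R = √256 = 16  ⇒  r_B = 16 − 8 = 8

rB=8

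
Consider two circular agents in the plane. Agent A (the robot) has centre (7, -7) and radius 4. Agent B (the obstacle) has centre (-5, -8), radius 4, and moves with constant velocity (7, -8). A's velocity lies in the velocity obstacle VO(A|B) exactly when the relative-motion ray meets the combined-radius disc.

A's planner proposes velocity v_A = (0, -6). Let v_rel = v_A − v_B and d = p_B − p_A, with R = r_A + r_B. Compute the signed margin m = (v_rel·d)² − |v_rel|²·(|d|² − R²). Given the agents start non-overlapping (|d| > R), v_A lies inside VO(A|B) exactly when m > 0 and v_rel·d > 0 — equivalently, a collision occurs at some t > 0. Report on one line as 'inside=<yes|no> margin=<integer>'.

d = (-12, -1),  |d|² = 145;  R = 4+4 = 8,  c = 145−8² = 81
v_rel = (-7, 2),  |v_rel|² = 53;  v_rel·d = (-7)·(-12) + (2)·(-1) = 82
53·t² − 164·t + 81 = 0  ⇒  m = 82² − 53·81 = 2431
m = 2431 > 0,  v_rel·d = 82 > 0  ⇒  inside

inside=yes margin=2431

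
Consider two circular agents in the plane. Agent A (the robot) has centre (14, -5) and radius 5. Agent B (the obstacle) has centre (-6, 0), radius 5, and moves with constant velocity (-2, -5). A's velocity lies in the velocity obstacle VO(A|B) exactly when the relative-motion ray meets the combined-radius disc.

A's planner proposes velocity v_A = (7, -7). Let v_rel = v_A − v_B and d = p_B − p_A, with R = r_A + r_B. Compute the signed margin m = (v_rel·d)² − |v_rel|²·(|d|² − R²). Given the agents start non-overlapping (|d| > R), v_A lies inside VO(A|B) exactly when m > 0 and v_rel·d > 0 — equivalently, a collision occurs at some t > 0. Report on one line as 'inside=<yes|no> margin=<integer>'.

d = (-20, 5),  |d|² = 425;  R = 5+5 = 10,  c = 425−10² = 325
v_rel = (9, -2),  |v_rel|² = 85;  v_rel·d = (9)·(-20) + (-2)·(5) = -190
85·t² + 380·t + 325 = 0  ⇒  m = (-190)² − 85·325 = 8475
m = 8475 > 0,  v_rel·d = -190 < 0  ⇒  outside

inside=no margin=8475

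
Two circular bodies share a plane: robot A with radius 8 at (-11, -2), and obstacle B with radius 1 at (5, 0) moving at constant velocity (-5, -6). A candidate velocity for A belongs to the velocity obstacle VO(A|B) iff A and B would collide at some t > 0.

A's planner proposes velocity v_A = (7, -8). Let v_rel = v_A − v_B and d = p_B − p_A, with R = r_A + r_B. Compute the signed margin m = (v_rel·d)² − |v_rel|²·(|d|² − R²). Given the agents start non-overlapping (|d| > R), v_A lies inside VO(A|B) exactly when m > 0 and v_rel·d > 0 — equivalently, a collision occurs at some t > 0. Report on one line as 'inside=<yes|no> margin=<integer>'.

d = (16, 2),  |d|² = 260;  R = 8+1 = 9,  c = 260−9² = 179
v_rel = (12, -2),  |v_rel|² = 148;  v_rel·d = (12)·(16) + (-2)·(2) = 188
148·t² − 376·t + 179 = 0  ⇒  m = 188² − 148·179 = 8852
m = 8852 > 0,  v_rel·d = 188 > 0  ⇒  inside

inside=yes margin=8852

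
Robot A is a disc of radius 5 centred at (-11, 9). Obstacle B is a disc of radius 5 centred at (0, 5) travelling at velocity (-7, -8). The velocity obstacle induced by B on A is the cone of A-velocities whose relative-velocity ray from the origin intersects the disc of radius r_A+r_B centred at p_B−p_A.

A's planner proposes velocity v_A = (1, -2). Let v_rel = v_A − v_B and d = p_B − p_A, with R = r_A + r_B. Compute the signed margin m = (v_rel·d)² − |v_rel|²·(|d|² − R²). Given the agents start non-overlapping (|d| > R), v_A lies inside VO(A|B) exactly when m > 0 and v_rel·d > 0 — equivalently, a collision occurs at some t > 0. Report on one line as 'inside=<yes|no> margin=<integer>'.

d = (11, -4),  |d|² = 137;  R = 5+5 = 10,  c = 137−10² = 37
v_rel = (8, 6),  |v_rel|² = 100;  v_rel·d = (8)·(11) + (6)·(-4) = 64
100·t² − 128·t + 37 = 0  ⇒  m = 64² − 100·37 = 396
m = 396 > 0,  v_rel·d = 64 > 0  ⇒  inside

inside=yes margin=396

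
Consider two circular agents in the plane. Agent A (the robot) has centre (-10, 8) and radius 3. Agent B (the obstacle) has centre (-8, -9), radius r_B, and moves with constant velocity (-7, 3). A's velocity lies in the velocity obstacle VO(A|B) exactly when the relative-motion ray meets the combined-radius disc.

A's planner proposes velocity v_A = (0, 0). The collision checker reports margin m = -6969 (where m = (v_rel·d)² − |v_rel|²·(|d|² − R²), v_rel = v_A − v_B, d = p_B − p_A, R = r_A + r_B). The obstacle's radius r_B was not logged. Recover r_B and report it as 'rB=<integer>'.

m = -6969
d = (2, -17);  v_rel = (7, -3),  |v_rel|² = 58
v_rel×d = (7)·(-17) − (-3)·(2) = -113
since m = R²·58 − (-113)²:  R² = (12769 + -6969) / 58 = 100
R = √100 = 10  ⇒  r_B = 10 − 3 = 7

rB=7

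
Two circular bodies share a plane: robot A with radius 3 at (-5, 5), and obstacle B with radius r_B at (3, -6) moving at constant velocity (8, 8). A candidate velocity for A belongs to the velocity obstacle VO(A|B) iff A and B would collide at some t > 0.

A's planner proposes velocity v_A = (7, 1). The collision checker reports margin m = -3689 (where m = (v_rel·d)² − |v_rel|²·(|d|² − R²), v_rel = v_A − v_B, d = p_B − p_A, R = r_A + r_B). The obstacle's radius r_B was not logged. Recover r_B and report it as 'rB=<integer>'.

m = -3689
d = (8, -11);  v_rel = (-1, -7),  |v_rel|² = 50
v_rel×d = (-1)·(-11) − (-7)·(8) = 67
since m = R²·50 − 67²:  R² = (4489 + -3689) / 50 = 16
R = √16 = 4  ⇒  r_B = 4 − 3 = 1

rB=1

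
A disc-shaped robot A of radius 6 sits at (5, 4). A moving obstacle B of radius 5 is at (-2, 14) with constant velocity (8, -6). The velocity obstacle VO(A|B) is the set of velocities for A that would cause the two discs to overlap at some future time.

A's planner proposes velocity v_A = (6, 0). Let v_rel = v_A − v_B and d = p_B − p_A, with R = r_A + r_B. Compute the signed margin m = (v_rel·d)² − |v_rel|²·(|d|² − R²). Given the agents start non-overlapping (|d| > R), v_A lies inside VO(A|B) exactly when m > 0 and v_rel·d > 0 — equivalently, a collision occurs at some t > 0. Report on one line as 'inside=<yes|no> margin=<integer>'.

d = (-7, 10),  |d|² = 149;  R = 6+5 = 11,  c = 149−11² = 28
v_rel = (-2, 6),  |v_rel|² = 40;  v_rel·d = (-2)·(-7) + (6)·(10) = 74
40·t² − 148·t + 28 = 0  ⇒  m = 74² − 40·28 = 4356
m = 4356 > 0,  v_rel·d = 74 > 0  ⇒  inside

inside=yes margin=4356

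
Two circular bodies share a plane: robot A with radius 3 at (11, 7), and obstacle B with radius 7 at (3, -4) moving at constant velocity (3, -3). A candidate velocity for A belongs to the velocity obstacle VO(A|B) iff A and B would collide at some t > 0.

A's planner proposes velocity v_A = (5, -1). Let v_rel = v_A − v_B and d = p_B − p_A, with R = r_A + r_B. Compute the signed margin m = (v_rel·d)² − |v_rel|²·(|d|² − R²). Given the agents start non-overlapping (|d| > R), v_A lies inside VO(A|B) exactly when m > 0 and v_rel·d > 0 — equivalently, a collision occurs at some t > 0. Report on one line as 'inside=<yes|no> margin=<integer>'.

d = (-8, -11),  |d|² = 185;  R = 3+7 = 10,  c = 185−10² = 85
v_rel = (2, 2),  |v_rel|² = 8;  v_rel·d = (2)·(-8) + (2)·(-11) = -38
8·t² + 76·t + 85 = 0  ⇒  m = (-38)² − 8·85 = 764
m = 764 > 0,  v_rel·d = -38 < 0  ⇒  outside

inside=no margin=764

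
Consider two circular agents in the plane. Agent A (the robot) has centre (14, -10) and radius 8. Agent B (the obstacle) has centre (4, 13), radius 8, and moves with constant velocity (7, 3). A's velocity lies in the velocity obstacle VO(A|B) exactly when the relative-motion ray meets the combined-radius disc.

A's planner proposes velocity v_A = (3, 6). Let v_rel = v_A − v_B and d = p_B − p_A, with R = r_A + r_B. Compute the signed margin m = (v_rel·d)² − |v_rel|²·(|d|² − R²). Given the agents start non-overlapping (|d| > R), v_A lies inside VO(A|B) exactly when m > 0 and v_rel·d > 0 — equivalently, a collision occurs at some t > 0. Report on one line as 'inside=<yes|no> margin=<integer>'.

d = (-10, 23),  |d|² = 629;  R = 8+8 = 16,  c = 629−16² = 373
v_rel = (-4, 3),  |v_rel|² = 25;  v_rel·d = (-4)·(-10) + (3)·(23) = 109
25·t² − 218·t + 373 = 0  ⇒  m = 109² − 25·373 = 2556
m = 2556 > 0,  v_rel·d = 109 > 0  ⇒  inside

inside=yes margin=2556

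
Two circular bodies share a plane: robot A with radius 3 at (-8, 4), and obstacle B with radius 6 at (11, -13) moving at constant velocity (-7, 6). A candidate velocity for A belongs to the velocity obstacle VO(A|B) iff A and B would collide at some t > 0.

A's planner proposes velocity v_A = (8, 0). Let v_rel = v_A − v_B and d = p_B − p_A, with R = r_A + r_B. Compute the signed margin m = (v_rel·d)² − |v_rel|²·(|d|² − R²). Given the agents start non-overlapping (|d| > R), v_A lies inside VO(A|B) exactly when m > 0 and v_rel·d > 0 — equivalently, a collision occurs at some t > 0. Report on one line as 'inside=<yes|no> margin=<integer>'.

d = (19, -17),  |d|² = 650;  R = 3+6 = 9,  c = 650−9² = 569
v_rel = (15, -6),  |v_rel|² = 261;  v_rel·d = (15)·(19) + (-6)·(-17) = 387
261·t² − 774·t + 569 = 0  ⇒  m = 387² − 261·569 = 1260
m = 1260 > 0,  v_rel·d = 387 > 0  ⇒  inside

inside=yes margin=1260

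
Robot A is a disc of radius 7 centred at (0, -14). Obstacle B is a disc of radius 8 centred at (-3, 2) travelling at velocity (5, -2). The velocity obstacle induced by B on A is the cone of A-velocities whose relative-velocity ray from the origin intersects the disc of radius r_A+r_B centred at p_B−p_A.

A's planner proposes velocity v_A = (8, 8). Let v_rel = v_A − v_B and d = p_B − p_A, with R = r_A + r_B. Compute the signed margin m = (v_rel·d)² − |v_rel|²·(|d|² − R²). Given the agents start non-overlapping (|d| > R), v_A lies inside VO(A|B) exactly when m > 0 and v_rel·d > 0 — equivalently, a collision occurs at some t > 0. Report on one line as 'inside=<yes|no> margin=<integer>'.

d = (-3, 16),  |d|² = 265;  R = 7+8 = 15,  c = 265−15² = 40
v_rel = (3, 10),  |v_rel|² = 109;  v_rel·d = (3)·(-3) + (10)·(16) = 151
109·t² − 302·t + 40 = 0  ⇒  m = 151² − 109·40 = 18441
m = 18441 > 0,  v_rel·d = 151 > 0  ⇒  inside

inside=yes margin=18441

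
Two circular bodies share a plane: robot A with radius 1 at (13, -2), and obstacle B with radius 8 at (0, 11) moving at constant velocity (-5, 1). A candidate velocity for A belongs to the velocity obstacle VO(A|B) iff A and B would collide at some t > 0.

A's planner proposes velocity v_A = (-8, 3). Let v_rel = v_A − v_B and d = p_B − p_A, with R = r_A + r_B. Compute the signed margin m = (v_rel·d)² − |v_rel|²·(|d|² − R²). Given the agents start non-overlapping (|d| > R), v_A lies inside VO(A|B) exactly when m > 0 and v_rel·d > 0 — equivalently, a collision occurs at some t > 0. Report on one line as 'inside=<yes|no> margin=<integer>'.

d = (-13, 13),  |d|² = 338;  R = 1+8 = 9,  c = 338−9² = 257
v_rel = (-3, 2),  |v_rel|² = 13;  v_rel·d = (-3)·(-13) + (2)·(13) = 65
13·t² − 130·t + 257 = 0  ⇒  m = 65² − 13·257 = 884
m = 884 > 0,  v_rel·d = 65 > 0  ⇒  inside

inside=yes margin=884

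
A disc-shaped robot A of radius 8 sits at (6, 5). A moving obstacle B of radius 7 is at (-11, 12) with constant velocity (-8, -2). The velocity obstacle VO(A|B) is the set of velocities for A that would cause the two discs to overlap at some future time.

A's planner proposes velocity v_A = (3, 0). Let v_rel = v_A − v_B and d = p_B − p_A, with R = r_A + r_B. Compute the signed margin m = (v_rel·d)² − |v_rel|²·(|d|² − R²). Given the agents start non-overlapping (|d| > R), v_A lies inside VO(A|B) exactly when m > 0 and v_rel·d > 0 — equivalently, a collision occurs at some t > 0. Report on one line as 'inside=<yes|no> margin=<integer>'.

d = (-17, 7),  |d|² = 338;  R = 8+7 = 15,  c = 338−15² = 113
v_rel = (11, 2),  |v_rel|² = 125;  v_rel·d = (11)·(-17) + (2)·(7) = -173
125·t² + 346·t + 113 = 0  ⇒  m = (-173)² − 125·113 = 15804
m = 15804 > 0,  v_rel·d = -173 < 0  ⇒  outside

inside=no margin=15804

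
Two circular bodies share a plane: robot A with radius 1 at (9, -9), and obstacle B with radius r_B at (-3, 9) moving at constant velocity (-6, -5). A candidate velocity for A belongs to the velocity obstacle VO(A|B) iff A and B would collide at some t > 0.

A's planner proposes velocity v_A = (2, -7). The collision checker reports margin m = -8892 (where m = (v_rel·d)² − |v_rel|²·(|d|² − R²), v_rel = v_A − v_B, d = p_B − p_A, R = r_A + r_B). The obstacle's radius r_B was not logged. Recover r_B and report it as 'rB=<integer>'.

m = -8892
d = (-12, 18);  v_rel = (8, -2),  |v_rel|² = 68
v_rel×d = (8)·(18) − (-2)·(-12) = 120
since m = R²·68 − 120²:  R² = (14400 + -8892) / 68 = 81
R = √81 = 9  ⇒  r_B = 9 − 1 = 8

rB=8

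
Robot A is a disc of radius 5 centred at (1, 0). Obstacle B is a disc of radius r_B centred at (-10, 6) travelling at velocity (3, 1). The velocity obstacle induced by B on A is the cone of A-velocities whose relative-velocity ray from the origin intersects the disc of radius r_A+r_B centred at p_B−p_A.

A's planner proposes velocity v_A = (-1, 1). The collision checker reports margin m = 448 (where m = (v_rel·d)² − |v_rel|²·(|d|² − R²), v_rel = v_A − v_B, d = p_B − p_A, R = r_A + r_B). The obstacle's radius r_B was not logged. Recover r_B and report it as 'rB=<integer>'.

m = 448
d = (-11, 6);  v_rel = (-4, 0),  |v_rel|² = 16
v_rel×d = (-4)·(6) − (0)·(-11) = -24
since m = R²·16 − (-24)²:  R² = (576 + 448) / 16 = 64
R = √64 = 8  ⇒  r_B = 8 − 5 = 3

rB=3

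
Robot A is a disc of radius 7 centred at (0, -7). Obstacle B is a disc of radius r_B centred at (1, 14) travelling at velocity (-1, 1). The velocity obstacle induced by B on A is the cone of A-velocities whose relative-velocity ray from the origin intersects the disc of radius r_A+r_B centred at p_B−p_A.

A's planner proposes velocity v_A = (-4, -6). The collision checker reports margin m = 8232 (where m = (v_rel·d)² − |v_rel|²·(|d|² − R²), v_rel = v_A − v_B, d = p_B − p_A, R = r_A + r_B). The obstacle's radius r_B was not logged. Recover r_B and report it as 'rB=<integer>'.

m = 8232
d = (1, 21);  v_rel = (-3, -7),  |v_rel|² = 58
v_rel×d = (-3)·(21) − (-7)·(1) = -56
since m = R²·58 − (-56)²:  R² = (3136 + 8232) / 58 = 196
R = √196 = 14  ⇒  r_B = 14 − 7 = 7

rB=7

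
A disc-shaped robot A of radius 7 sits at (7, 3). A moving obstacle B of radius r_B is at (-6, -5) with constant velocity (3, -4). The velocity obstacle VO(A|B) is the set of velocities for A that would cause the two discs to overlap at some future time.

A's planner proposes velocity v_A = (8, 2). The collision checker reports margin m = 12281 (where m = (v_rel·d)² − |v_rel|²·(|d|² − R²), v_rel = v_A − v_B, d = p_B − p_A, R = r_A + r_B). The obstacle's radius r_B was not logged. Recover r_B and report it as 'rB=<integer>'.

m = 12281
d = (-13, -8);  v_rel = (5, 6),  |v_rel|² = 61
v_rel×d = (5)·(-8) − (6)·(-13) = 38
since m = R²·61 − 38²:  R² = (1444 + 12281) / 61 = 225
R = √225 = 15  ⇒  r_B = 15 − 7 = 8

rB=8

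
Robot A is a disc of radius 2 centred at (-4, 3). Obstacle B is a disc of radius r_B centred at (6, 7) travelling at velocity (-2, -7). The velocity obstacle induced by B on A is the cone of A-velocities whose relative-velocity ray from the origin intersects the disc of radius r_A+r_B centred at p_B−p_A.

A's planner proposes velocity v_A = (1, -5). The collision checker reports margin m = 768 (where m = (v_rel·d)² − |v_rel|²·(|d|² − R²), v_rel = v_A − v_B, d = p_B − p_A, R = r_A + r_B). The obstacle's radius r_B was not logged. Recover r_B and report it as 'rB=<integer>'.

m = 768
d = (10, 4);  v_rel = (3, 2),  |v_rel|² = 13
v_rel×d = (3)·(4) − (2)·(10) = -8
since m = R²·13 − (-8)²:  R² = (64 + 768) / 13 = 64
R = √64 = 8  ⇒  r_B = 8 − 2 = 6

rB=6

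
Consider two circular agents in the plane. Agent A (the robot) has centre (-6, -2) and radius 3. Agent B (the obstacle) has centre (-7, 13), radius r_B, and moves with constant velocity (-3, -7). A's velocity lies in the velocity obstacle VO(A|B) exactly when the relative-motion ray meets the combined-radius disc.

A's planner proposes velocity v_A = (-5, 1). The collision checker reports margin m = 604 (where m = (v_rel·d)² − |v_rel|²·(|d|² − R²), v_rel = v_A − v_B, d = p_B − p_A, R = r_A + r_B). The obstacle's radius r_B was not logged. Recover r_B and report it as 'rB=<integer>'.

m = 604
d = (-1, 15);  v_rel = (-2, 8),  |v_rel|² = 68
v_rel×d = (-2)·(15) − (8)·(-1) = -22
since m = R²·68 − (-22)²:  R² = (484 + 604) / 68 = 16
R = √16 = 4  ⇒  r_B = 4 − 3 = 1

rB=1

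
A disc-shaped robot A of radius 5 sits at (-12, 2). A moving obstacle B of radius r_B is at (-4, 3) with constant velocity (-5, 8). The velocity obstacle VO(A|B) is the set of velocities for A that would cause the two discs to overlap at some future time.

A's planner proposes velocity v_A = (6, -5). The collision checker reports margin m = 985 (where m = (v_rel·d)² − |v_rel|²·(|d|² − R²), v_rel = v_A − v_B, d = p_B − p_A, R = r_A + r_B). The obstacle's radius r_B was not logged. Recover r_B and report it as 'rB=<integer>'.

m = 985
d = (8, 1);  v_rel = (11, -13),  |v_rel|² = 290
v_rel×d = (11)·(1) − (-13)·(8) = 115
since m = R²·290 − 115²:  R² = (13225 + 985) / 290 = 49
R = √49 = 7  ⇒  r_B = 7 − 5 = 2

rB=2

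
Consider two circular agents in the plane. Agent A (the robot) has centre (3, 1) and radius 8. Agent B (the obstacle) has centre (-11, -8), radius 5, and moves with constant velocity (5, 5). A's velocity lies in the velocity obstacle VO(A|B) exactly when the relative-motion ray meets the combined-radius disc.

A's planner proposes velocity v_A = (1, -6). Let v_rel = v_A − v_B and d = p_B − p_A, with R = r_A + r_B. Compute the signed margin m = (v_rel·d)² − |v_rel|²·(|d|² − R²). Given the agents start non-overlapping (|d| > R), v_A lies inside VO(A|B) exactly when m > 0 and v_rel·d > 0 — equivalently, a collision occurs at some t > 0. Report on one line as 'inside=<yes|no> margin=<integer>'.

d = (-14, -9),  |d|² = 277;  R = 8+5 = 13,  c = 277−13² = 108
v_rel = (-4, -11),  |v_rel|² = 137;  v_rel·d = (-4)·(-14) + (-11)·(-9) = 155
137·t² − 310·t + 108 = 0  ⇒  m = 155² − 137·108 = 9229
m = 9229 > 0,  v_rel·d = 155 > 0  ⇒  inside

inside=yes margin=9229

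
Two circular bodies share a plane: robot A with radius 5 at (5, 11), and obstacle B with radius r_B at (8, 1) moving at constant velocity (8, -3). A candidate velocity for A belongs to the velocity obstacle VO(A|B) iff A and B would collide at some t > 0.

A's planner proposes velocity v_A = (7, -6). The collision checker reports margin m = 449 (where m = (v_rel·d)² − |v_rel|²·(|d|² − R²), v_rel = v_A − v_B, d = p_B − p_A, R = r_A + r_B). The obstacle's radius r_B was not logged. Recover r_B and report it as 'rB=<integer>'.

m = 449
d = (3, -10);  v_rel = (-1, -3),  |v_rel|² = 10
v_rel×d = (-1)·(-10) − (-3)·(3) = 19
since m = R²·10 − 19²:  R² = (361 + 449) / 10 = 81
R = √81 = 9  ⇒  r_B = 9 − 5 = 4

rB=4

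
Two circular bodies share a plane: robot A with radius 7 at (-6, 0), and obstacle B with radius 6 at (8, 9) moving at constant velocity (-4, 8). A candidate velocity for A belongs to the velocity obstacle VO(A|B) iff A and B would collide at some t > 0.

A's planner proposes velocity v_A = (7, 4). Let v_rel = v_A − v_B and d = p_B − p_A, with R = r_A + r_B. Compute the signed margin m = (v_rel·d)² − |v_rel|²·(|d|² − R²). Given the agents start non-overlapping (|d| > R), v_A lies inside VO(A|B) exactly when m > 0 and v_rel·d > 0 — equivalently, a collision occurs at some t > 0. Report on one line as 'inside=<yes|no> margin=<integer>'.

d = (14, 9),  |d|² = 277;  R = 7+6 = 13,  c = 277−13² = 108
v_rel = (11, -4),  |v_rel|² = 137;  v_rel·d = (11)·(14) + (-4)·(9) = 118
137·t² − 236·t + 108 = 0  ⇒  m = 118² − 137·108 = -872
m = -872 < 0,  v_rel·d = 118 > 0  ⇒  outside

inside=no margin=-872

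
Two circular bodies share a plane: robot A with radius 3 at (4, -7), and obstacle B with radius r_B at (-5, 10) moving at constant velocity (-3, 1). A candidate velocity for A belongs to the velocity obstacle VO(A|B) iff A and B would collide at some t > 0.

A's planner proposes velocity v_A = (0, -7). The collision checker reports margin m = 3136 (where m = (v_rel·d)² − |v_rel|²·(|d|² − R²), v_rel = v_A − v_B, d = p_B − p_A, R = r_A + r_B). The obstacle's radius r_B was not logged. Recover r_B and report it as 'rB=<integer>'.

m = 3136
d = (-9, 17);  v_rel = (3, -8),  |v_rel|² = 73
v_rel×d = (3)·(17) − (-8)·(-9) = -21
since m = R²·73 − (-21)²:  R² = (441 + 3136) / 73 = 49
R = √49 = 7  ⇒  r_B = 7 − 3 = 4

rB=4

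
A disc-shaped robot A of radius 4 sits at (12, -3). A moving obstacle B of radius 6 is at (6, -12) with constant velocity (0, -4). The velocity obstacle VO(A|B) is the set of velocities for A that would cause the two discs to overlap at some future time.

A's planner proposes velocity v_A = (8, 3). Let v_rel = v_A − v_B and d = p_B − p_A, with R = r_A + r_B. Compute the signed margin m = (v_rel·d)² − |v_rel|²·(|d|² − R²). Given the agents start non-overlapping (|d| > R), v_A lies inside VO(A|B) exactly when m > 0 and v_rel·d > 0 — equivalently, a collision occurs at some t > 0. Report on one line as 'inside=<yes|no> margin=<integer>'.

d = (-6, -9),  |d|² = 117;  R = 4+6 = 10,  c = 117−10² = 17
v_rel = (8, 7),  |v_rel|² = 113;  v_rel·d = (8)·(-6) + (7)·(-9) = -111
113·t² + 222·t + 17 = 0  ⇒  m = (-111)² − 113·17 = 10400
m = 10400 > 0,  v_rel·d = -111 < 0  ⇒  outside

inside=no margin=10400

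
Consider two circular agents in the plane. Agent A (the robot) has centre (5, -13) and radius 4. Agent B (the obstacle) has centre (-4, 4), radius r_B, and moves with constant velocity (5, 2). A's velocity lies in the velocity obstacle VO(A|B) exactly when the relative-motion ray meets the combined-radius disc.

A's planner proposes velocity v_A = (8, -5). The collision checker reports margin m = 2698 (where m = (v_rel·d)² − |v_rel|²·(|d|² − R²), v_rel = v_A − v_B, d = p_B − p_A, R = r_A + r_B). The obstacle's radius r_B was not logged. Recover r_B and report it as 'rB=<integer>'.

m = 2698
d = (-9, 17);  v_rel = (3, -7),  |v_rel|² = 58
v_rel×d = (3)·(17) − (-7)·(-9) = -12
since m = R²·58 − (-12)²:  R² = (144 + 2698) / 58 = 49
R = √49 = 7  ⇒  r_B = 7 − 4 = 3

rB=3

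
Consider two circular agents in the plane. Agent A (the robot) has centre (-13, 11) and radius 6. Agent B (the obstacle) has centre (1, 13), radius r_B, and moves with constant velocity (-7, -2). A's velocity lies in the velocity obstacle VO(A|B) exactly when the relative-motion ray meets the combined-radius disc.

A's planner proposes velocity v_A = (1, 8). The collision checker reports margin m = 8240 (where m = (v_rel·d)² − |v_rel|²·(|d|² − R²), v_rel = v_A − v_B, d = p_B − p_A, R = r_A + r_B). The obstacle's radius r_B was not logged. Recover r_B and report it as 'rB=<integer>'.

m = 8240
d = (14, 2);  v_rel = (8, 10),  |v_rel|² = 164
v_rel×d = (8)·(2) − (10)·(14) = -124
since m = R²·164 − (-124)²:  R² = (15376 + 8240) / 164 = 144
R = √144 = 12  ⇒  r_B = 12 − 6 = 6

rB=6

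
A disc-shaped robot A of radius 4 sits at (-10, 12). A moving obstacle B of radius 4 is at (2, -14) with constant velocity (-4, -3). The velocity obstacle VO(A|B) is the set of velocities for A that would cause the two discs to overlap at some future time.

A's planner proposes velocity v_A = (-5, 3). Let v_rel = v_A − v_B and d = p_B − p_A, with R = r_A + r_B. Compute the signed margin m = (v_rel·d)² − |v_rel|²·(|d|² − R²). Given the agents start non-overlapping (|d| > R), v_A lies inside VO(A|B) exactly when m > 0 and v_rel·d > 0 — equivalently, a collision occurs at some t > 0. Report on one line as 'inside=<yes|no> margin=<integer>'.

d = (12, -26),  |d|² = 820;  R = 4+4 = 8,  c = 820−8² = 756
v_rel = (-1, 6),  |v_rel|² = 37;  v_rel·d = (-1)·(12) + (6)·(-26) = -168
37·t² + 336·t + 756 = 0  ⇒  m = (-168)² − 37·756 = 252
m = 252 > 0,  v_rel·d = -168 < 0  ⇒  outside

inside=no margin=252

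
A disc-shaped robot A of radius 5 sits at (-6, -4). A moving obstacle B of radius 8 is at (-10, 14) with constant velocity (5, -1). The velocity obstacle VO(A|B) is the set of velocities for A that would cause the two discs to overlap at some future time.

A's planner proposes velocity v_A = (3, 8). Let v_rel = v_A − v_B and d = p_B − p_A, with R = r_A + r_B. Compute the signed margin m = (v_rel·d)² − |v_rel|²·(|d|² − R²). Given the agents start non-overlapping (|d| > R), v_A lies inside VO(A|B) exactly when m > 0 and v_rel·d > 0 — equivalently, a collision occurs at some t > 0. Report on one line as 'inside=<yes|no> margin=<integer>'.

d = (-4, 18),  |d|² = 340;  R = 5+8 = 13,  c = 340−13² = 171
v_rel = (-2, 9),  |v_rel|² = 85;  v_rel·d = (-2)·(-4) + (9)·(18) = 170
85·t² − 340·t + 171 = 0  ⇒  m = 170² − 85·171 = 14365
m = 14365 > 0,  v_rel·d = 170 > 0  ⇒  inside

inside=yes margin=14365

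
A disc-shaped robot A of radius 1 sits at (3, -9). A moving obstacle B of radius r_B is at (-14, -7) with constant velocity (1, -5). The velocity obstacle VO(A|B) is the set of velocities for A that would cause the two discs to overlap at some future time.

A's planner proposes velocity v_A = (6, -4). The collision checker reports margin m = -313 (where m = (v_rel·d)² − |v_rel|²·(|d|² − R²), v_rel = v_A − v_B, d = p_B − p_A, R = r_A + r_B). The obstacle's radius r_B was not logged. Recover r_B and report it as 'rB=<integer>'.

m = -313
d = (-17, 2);  v_rel = (5, 1),  |v_rel|² = 26
v_rel×d = (5)·(2) − (1)·(-17) = 27
since m = R²·26 − 27²:  R² = (729 + -313) / 26 = 16
R = √16 = 4  ⇒  r_B = 4 − 1 = 3

rB=3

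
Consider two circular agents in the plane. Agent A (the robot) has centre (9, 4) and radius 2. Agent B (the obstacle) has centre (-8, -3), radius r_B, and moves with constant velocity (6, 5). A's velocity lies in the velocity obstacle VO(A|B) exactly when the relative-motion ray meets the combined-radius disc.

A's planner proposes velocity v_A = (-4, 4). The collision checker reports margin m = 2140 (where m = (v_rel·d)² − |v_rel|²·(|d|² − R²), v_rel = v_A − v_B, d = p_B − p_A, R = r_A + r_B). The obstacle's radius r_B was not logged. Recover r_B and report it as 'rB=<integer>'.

m = 2140
d = (-17, -7);  v_rel = (-10, -1),  |v_rel|² = 101
v_rel×d = (-10)·(-7) − (-1)·(-17) = 53
since m = R²·101 − 53²:  R² = (2809 + 2140) / 101 = 49
R = √49 = 7  ⇒  r_B = 7 − 2 = 5

rB=5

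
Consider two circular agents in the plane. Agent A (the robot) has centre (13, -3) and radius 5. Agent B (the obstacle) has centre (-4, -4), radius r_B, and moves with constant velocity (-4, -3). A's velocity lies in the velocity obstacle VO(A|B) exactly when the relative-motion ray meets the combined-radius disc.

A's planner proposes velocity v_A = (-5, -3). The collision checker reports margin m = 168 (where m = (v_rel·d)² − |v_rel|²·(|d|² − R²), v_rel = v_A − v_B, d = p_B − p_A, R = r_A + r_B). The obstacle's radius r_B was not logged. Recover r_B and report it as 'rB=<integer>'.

m = 168
d = (-17, -1);  v_rel = (-1, 0),  |v_rel|² = 1
v_rel×d = (-1)·(-1) − (0)·(-17) = 1
since m = R²·1 − 1²:  R² = (1 + 168) / 1 = 169
R = √169 = 13  ⇒  r_B = 13 − 5 = 8

rB=8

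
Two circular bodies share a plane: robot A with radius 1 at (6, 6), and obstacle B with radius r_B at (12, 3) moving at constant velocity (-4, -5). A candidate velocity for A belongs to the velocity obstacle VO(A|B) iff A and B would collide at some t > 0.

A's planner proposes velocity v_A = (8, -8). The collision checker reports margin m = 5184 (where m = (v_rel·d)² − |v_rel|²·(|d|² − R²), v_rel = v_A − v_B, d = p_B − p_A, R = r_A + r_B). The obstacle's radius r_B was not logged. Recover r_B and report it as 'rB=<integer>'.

m = 5184
d = (6, -3);  v_rel = (12, -3),  |v_rel|² = 153
v_rel×d = (12)·(-3) − (-3)·(6) = -18
since m = R²·153 − (-18)²:  R² = (324 + 5184) / 153 = 36
R = √36 = 6  ⇒  r_B = 6 − 1 = 5

rB=5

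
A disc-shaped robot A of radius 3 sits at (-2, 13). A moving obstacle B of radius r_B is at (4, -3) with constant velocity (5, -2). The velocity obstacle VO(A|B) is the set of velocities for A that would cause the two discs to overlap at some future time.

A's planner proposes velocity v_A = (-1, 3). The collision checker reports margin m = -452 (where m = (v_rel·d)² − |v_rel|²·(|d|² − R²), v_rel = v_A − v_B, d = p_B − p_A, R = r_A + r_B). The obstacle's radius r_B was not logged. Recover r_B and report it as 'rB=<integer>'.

m = -452
d = (6, -16);  v_rel = (-6, 5),  |v_rel|² = 61
v_rel×d = (-6)·(-16) − (5)·(6) = 66
since m = R²·61 − 66²:  R² = (4356 + -452) / 61 = 64
R = √64 = 8  ⇒  r_B = 8 − 3 = 5

rB=5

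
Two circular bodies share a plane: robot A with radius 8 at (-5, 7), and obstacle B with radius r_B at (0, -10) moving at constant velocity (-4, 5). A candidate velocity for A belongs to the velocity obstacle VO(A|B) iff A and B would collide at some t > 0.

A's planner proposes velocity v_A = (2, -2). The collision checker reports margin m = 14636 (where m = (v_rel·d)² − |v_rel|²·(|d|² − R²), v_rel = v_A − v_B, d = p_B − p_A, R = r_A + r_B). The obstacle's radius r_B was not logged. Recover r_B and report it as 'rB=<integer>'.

m = 14636
d = (5, -17);  v_rel = (6, -7),  |v_rel|² = 85
v_rel×d = (6)·(-17) − (-7)·(5) = -67
since m = R²·85 − (-67)²:  R² = (4489 + 14636) / 85 = 225
R = √225 = 15  ⇒  r_B = 15 − 8 = 7

rB=7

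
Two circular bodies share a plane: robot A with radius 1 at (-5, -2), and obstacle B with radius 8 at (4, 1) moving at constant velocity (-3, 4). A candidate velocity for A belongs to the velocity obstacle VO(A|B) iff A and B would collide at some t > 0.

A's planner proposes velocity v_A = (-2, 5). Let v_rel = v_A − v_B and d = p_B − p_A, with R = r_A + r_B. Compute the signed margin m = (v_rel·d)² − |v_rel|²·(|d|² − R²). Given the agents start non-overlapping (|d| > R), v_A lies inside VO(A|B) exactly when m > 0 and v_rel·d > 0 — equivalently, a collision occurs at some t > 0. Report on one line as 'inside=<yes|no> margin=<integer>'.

d = (9, 3),  |d|² = 90;  R = 1+8 = 9,  c = 90−9² = 9
v_rel = (1, 1),  |v_rel|² = 2;  v_rel·d = (1)·(9) + (1)·(3) = 12
2·t² − 24·t + 9 = 0  ⇒  m = 12² − 2·9 = 126
m = 126 > 0,  v_rel·d = 12 > 0  ⇒  inside

inside=yes margin=126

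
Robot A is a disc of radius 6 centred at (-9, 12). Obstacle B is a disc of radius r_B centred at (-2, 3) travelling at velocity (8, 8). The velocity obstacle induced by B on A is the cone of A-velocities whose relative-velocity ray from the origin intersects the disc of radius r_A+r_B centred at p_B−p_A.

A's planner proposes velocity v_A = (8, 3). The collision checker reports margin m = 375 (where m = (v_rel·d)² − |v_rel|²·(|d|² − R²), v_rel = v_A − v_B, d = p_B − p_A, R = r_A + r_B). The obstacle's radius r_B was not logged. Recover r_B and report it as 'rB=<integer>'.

m = 375
d = (7, -9);  v_rel = (0, -5),  |v_rel|² = 25
v_rel×d = (0)·(-9) − (-5)·(7) = 35
since m = R²·25 − 35²:  R² = (1225 + 375) / 25 = 64
R = √64 = 8  ⇒  r_B = 8 − 6 = 2

rB=2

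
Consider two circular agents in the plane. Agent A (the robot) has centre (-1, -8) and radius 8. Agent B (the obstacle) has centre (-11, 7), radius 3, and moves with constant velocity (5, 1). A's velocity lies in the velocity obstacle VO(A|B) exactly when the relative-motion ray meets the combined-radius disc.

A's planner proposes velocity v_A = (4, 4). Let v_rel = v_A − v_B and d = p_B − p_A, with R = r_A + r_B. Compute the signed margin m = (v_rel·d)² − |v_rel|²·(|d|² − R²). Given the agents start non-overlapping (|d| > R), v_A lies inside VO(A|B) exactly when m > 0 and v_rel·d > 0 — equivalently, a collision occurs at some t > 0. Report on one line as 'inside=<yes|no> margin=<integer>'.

d = (-10, 15),  |d|² = 325;  R = 8+3 = 11,  c = 325−11² = 204
v_rel = (-1, 3),  |v_rel|² = 10;  v_rel·d = (-1)·(-10) + (3)·(15) = 55
10·t² − 110·t + 204 = 0  ⇒  m = 55² − 10·204 = 985
m = 985 > 0,  v_rel·d = 55 > 0  ⇒  inside

inside=yes margin=985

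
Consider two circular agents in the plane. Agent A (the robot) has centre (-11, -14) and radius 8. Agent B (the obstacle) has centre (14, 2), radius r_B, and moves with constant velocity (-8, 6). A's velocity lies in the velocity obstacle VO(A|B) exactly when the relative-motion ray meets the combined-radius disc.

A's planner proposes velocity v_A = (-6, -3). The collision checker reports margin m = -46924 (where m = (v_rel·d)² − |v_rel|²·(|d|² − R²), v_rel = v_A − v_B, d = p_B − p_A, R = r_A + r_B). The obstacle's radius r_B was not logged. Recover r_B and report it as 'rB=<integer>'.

m = -46924
d = (25, 16);  v_rel = (2, -9),  |v_rel|² = 85
v_rel×d = (2)·(16) − (-9)·(25) = 257
since m = R²·85 − 257²:  R² = (66049 + -46924) / 85 = 225
R = √225 = 15  ⇒  r_B = 15 − 8 = 7

rB=7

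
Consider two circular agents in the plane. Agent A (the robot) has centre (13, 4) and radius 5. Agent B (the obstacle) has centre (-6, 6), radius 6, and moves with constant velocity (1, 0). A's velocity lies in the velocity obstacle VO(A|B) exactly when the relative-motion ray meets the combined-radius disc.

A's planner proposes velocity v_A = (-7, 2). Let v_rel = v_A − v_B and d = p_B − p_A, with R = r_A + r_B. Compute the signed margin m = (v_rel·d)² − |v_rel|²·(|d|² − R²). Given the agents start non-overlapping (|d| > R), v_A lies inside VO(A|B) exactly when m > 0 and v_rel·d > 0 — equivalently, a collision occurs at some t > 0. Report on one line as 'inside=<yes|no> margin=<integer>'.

d = (-19, 2),  |d|² = 365;  R = 5+6 = 11,  c = 365−11² = 244
v_rel = (-8, 2),  |v_rel|² = 68;  v_rel·d = (-8)·(-19) + (2)·(2) = 156
68·t² − 312·t + 244 = 0  ⇒  m = 156² − 68·244 = 7744
m = 7744 > 0,  v_rel·d = 156 > 0  ⇒  inside

inside=yes margin=7744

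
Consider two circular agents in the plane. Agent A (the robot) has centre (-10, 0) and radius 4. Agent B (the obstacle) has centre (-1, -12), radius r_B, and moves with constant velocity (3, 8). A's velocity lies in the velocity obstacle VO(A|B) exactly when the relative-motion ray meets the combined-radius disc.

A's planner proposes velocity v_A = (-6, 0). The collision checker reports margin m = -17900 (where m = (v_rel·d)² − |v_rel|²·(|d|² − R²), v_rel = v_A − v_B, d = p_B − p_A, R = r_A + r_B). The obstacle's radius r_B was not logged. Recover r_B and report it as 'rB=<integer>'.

m = -17900
d = (9, -12);  v_rel = (-9, -8),  |v_rel|² = 145
v_rel×d = (-9)·(-12) − (-8)·(9) = 180
since m = R²·145 − 180²:  R² = (32400 + -17900) / 145 = 100
R = √100 = 10  ⇒  r_B = 10 − 4 = 6

rB=6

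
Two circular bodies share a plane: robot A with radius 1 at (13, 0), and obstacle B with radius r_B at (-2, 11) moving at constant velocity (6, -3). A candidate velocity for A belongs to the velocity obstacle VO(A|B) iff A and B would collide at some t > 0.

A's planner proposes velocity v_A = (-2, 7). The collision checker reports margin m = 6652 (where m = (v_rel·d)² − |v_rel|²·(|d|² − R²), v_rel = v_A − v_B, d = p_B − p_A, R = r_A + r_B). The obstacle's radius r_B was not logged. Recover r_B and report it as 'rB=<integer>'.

m = 6652
d = (-15, 11);  v_rel = (-8, 10),  |v_rel|² = 164
v_rel×d = (-8)·(11) − (10)·(-15) = 62
since m = R²·164 − 62²:  R² = (3844 + 6652) / 164 = 64
R = √64 = 8  ⇒  r_B = 8 − 1 = 7

rB=7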